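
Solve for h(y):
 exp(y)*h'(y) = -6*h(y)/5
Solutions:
 h(y) = C1*exp(6*exp(-y)/5)


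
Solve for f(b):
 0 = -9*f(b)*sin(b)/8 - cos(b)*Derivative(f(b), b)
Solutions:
 f(b) = C1*cos(b)^(9/8)


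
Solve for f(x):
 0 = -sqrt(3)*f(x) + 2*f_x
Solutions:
 f(x) = C1*exp(sqrt(3)*x/2)


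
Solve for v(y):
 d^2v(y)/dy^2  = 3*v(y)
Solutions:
 v(y) = C1*exp(-sqrt(3)*y) + C2*exp(sqrt(3)*y)


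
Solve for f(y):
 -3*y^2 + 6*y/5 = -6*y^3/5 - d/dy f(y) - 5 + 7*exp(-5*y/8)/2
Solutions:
 f(y) = C1 - 3*y^4/10 + y^3 - 3*y^2/5 - 5*y - 28*exp(-5*y/8)/5


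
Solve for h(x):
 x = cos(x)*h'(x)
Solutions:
 h(x) = C1 + Integral(x/cos(x), x)


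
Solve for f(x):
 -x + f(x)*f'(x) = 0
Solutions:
 f(x) = -sqrt(C1 + x^2)
 f(x) = sqrt(C1 + x^2)


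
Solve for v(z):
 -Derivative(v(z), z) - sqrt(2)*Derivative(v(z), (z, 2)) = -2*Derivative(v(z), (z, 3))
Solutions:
 v(z) = C1 + C2*exp(z*(-sqrt(10) + sqrt(2))/4) + C3*exp(z*(sqrt(2) + sqrt(10))/4)


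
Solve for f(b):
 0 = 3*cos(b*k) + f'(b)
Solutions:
 f(b) = C1 - 3*sin(b*k)/k


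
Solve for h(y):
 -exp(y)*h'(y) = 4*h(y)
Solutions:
 h(y) = C1*exp(4*exp(-y))


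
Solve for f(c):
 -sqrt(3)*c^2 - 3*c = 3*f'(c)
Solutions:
 f(c) = C1 - sqrt(3)*c^3/9 - c^2/2


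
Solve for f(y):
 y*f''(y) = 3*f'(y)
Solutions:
 f(y) = C1 + C2*y^4


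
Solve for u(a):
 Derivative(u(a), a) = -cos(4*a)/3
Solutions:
 u(a) = C1 - sin(4*a)/12


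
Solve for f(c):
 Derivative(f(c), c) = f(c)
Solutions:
 f(c) = C1*exp(c)


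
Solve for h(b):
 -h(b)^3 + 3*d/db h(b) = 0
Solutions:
 h(b) = -sqrt(6)*sqrt(-1/(C1 + b))/2
 h(b) = sqrt(6)*sqrt(-1/(C1 + b))/2


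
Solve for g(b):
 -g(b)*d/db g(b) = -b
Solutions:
 g(b) = -sqrt(C1 + b^2)
 g(b) = sqrt(C1 + b^2)


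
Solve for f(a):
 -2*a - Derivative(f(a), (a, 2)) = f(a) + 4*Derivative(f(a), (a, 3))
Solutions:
 f(a) = C1*exp(a*(-2 + (12*sqrt(327) + 217)^(-1/3) + (12*sqrt(327) + 217)^(1/3))/24)*sin(sqrt(3)*a*(-(12*sqrt(327) + 217)^(1/3) + (12*sqrt(327) + 217)^(-1/3))/24) + C2*exp(a*(-2 + (12*sqrt(327) + 217)^(-1/3) + (12*sqrt(327) + 217)^(1/3))/24)*cos(sqrt(3)*a*(-(12*sqrt(327) + 217)^(1/3) + (12*sqrt(327) + 217)^(-1/3))/24) + C3*exp(-a*((12*sqrt(327) + 217)^(-1/3) + 1 + (12*sqrt(327) + 217)^(1/3))/12) - 2*a


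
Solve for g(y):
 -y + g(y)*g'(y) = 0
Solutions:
 g(y) = -sqrt(C1 + y^2)
 g(y) = sqrt(C1 + y^2)


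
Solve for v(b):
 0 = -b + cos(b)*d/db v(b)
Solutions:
 v(b) = C1 + Integral(b/cos(b), b)


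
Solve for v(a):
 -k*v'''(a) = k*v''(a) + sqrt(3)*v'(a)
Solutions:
 v(a) = C1 + C2*exp(a*(-1 + sqrt(k*(k - 4*sqrt(3)))/k)/2) + C3*exp(-a*(1 + sqrt(k*(k - 4*sqrt(3)))/k)/2)


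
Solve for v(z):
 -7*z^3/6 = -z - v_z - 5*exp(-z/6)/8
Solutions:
 v(z) = C1 + 7*z^4/24 - z^2/2 + 15*exp(-z/6)/4


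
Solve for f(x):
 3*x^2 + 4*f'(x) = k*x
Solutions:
 f(x) = C1 + k*x^2/8 - x^3/4


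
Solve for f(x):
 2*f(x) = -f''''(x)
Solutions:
 f(x) = (C1*sin(2^(3/4)*x/2) + C2*cos(2^(3/4)*x/2))*exp(-2^(3/4)*x/2) + (C3*sin(2^(3/4)*x/2) + C4*cos(2^(3/4)*x/2))*exp(2^(3/4)*x/2)


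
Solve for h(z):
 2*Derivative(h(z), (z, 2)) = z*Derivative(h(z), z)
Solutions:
 h(z) = C1 + C2*erfi(z/2)


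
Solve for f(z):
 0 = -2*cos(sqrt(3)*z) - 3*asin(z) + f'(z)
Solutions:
 f(z) = C1 + 3*z*asin(z) + 3*sqrt(1 - z^2) + 2*sqrt(3)*sin(sqrt(3)*z)/3


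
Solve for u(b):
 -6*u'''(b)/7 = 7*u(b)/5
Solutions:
 u(b) = C3*exp(-210^(2/3)*b/30) + (C1*sin(3^(1/6)*70^(2/3)*b/20) + C2*cos(3^(1/6)*70^(2/3)*b/20))*exp(210^(2/3)*b/60)


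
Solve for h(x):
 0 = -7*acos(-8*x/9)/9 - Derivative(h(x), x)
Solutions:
 h(x) = C1 - 7*x*acos(-8*x/9)/9 - 7*sqrt(81 - 64*x^2)/72


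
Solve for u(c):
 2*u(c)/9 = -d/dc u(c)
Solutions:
 u(c) = C1*exp(-2*c/9)


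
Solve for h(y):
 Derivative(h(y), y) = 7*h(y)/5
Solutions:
 h(y) = C1*exp(7*y/5)


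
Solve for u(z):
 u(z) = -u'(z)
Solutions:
 u(z) = C1*exp(-z)


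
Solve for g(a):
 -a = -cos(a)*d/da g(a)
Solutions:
 g(a) = C1 + Integral(a/cos(a), a)


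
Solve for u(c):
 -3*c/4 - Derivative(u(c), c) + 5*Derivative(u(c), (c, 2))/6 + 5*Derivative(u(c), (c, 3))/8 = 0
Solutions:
 u(c) = C1 + C2*exp(2*c*(-5 + sqrt(115))/15) + C3*exp(-2*c*(5 + sqrt(115))/15) - 3*c^2/8 - 5*c/8


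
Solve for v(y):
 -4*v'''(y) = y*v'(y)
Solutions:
 v(y) = C1 + Integral(C2*airyai(-2^(1/3)*y/2) + C3*airybi(-2^(1/3)*y/2), y)


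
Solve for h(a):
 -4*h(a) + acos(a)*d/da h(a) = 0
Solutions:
 h(a) = C1*exp(4*Integral(1/acos(a), a))


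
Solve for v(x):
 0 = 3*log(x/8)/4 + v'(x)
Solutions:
 v(x) = C1 - 3*x*log(x)/4 + 3*x/4 + 9*x*log(2)/4


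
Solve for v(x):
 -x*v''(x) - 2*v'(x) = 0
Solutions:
 v(x) = C1 + C2/x


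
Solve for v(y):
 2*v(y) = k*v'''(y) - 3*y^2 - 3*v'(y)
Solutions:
 v(y) = C1*exp(-y*((sqrt((1 - 1/k)/k^2) - 1/k)^(1/3) + 1/(k*(sqrt((1 - 1/k)/k^2) - 1/k)^(1/3)))) + C2*exp(y*((sqrt((1 - 1/k)/k^2) - 1/k)^(1/3)/2 - sqrt(3)*I*(sqrt((1 - 1/k)/k^2) - 1/k)^(1/3)/2 - 2/(k*(-1 + sqrt(3)*I)*(sqrt((1 - 1/k)/k^2) - 1/k)^(1/3)))) + C3*exp(y*((sqrt((1 - 1/k)/k^2) - 1/k)^(1/3)/2 + sqrt(3)*I*(sqrt((1 - 1/k)/k^2) - 1/k)^(1/3)/2 + 2/(k*(1 + sqrt(3)*I)*(sqrt((1 - 1/k)/k^2) - 1/k)^(1/3)))) - 3*y^2/2 + 9*y/2 - 27/4


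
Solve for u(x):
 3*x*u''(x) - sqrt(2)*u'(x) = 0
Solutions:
 u(x) = C1 + C2*x^(sqrt(2)/3 + 1)


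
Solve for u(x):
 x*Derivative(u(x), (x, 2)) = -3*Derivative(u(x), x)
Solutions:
 u(x) = C1 + C2/x^2


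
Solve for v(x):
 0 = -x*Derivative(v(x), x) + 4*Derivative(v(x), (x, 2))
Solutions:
 v(x) = C1 + C2*erfi(sqrt(2)*x/4)


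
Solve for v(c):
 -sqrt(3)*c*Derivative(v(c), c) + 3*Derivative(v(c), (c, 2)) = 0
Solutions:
 v(c) = C1 + C2*erfi(sqrt(2)*3^(3/4)*c/6)


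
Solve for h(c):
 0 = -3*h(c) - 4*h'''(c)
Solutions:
 h(c) = C3*exp(-6^(1/3)*c/2) + (C1*sin(2^(1/3)*3^(5/6)*c/4) + C2*cos(2^(1/3)*3^(5/6)*c/4))*exp(6^(1/3)*c/4)


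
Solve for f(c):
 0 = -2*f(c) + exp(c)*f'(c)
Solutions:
 f(c) = C1*exp(-2*exp(-c))


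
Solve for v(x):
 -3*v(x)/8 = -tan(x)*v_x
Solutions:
 v(x) = C1*sin(x)^(3/8)


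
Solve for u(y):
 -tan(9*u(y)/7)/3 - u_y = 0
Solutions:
 u(y) = -7*asin(C1*exp(-3*y/7))/9 + 7*pi/9
 u(y) = 7*asin(C1*exp(-3*y/7))/9


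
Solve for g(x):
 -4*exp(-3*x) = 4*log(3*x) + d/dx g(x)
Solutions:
 g(x) = C1 - 4*x*log(x) + 4*x*(1 - log(3)) + 4*exp(-3*x)/3


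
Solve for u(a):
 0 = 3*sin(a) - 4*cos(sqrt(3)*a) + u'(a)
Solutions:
 u(a) = C1 + 4*sqrt(3)*sin(sqrt(3)*a)/3 + 3*cos(a)


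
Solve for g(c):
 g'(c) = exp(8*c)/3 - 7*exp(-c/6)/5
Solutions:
 g(c) = C1 + exp(8*c)/24 + 42*exp(-c/6)/5


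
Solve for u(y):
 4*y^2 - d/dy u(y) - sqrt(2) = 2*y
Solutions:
 u(y) = C1 + 4*y^3/3 - y^2 - sqrt(2)*y


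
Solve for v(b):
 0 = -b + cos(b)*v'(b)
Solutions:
 v(b) = C1 + Integral(b/cos(b), b)


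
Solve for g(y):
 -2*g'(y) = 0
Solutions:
 g(y) = C1


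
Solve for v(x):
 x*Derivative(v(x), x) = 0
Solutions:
 v(x) = C1


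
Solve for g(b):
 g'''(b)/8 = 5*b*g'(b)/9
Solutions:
 g(b) = C1 + Integral(C2*airyai(2*15^(1/3)*b/3) + C3*airybi(2*15^(1/3)*b/3), b)


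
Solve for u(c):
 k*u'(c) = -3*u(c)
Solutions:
 u(c) = C1*exp(-3*c/k)


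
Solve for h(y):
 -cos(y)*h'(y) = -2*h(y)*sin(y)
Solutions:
 h(y) = C1/cos(y)^2


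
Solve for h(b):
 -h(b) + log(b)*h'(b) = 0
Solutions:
 h(b) = C1*exp(li(b))


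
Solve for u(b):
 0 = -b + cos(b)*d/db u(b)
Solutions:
 u(b) = C1 + Integral(b/cos(b), b)


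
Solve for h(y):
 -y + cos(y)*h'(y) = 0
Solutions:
 h(y) = C1 + Integral(y/cos(y), y)


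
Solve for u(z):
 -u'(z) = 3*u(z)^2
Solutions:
 u(z) = 1/(C1 + 3*z)


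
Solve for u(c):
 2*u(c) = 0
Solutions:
 u(c) = 0


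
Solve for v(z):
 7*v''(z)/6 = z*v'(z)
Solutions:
 v(z) = C1 + C2*erfi(sqrt(21)*z/7)


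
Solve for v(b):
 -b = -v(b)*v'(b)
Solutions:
 v(b) = -sqrt(C1 + b^2)
 v(b) = sqrt(C1 + b^2)


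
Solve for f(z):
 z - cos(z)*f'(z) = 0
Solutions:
 f(z) = C1 + Integral(z/cos(z), z)


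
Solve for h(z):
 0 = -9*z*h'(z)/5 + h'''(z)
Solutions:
 h(z) = C1 + Integral(C2*airyai(15^(2/3)*z/5) + C3*airybi(15^(2/3)*z/5), z)


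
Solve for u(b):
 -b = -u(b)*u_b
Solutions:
 u(b) = -sqrt(C1 + b^2)
 u(b) = sqrt(C1 + b^2)


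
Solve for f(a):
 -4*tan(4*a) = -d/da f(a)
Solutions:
 f(a) = C1 - log(cos(4*a))


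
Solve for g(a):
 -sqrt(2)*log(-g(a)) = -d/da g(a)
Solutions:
 -li(-g(a)) = C1 + sqrt(2)*a


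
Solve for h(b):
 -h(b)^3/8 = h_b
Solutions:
 h(b) = -2*sqrt(-1/(C1 - b))
 h(b) = 2*sqrt(-1/(C1 - b))


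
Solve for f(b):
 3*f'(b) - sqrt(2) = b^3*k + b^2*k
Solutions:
 f(b) = C1 + b^4*k/12 + b^3*k/9 + sqrt(2)*b/3


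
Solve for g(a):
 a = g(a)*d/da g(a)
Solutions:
 g(a) = -sqrt(C1 + a^2)
 g(a) = sqrt(C1 + a^2)


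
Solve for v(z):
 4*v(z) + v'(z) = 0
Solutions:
 v(z) = C1*exp(-4*z)


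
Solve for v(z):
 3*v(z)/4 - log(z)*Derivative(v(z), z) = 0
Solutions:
 v(z) = C1*exp(3*li(z)/4)


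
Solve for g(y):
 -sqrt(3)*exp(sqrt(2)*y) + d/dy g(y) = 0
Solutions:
 g(y) = C1 + sqrt(6)*exp(sqrt(2)*y)/2


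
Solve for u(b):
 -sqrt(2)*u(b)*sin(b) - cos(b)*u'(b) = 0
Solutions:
 u(b) = C1*cos(b)^(sqrt(2))


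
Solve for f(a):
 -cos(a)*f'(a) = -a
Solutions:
 f(a) = C1 + Integral(a/cos(a), a)


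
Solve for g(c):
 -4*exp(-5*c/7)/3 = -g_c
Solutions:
 g(c) = C1 - 28*exp(-5*c/7)/15


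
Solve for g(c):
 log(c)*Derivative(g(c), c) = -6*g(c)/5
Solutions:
 g(c) = C1*exp(-6*li(c)/5)


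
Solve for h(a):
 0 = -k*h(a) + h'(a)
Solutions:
 h(a) = C1*exp(a*k)


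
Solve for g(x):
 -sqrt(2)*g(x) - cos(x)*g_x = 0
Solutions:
 g(x) = C1*(sin(x) - 1)^(sqrt(2)/2)/(sin(x) + 1)^(sqrt(2)/2)


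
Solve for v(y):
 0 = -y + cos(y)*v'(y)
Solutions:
 v(y) = C1 + Integral(y/cos(y), y)


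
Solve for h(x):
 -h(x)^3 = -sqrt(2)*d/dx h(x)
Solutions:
 h(x) = -sqrt(-1/(C1 + sqrt(2)*x))
 h(x) = sqrt(-1/(C1 + sqrt(2)*x))


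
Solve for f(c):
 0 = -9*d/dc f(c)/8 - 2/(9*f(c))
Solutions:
 f(c) = -sqrt(C1 - 32*c)/9
 f(c) = sqrt(C1 - 32*c)/9


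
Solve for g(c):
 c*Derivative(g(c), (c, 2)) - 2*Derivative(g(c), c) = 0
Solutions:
 g(c) = C1 + C2*c^3


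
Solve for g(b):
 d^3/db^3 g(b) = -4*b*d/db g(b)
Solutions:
 g(b) = C1 + Integral(C2*airyai(-2^(2/3)*b) + C3*airybi(-2^(2/3)*b), b)


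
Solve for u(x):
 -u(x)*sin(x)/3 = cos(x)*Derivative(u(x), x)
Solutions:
 u(x) = C1*cos(x)^(1/3)


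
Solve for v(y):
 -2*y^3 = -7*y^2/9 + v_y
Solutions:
 v(y) = C1 - y^4/2 + 7*y^3/27


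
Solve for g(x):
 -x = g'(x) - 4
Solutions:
 g(x) = C1 - x^2/2 + 4*x


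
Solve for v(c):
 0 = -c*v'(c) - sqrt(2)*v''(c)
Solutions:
 v(c) = C1 + C2*erf(2^(1/4)*c/2)


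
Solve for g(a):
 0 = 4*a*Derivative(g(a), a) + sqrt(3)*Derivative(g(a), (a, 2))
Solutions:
 g(a) = C1 + C2*erf(sqrt(2)*3^(3/4)*a/3)


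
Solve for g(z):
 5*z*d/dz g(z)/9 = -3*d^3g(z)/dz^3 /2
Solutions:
 g(z) = C1 + Integral(C2*airyai(-10^(1/3)*z/3) + C3*airybi(-10^(1/3)*z/3), z)


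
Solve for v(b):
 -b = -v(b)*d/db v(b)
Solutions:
 v(b) = -sqrt(C1 + b^2)
 v(b) = sqrt(C1 + b^2)


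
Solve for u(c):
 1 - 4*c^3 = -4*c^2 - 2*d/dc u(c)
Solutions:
 u(c) = C1 + c^4/2 - 2*c^3/3 - c/2


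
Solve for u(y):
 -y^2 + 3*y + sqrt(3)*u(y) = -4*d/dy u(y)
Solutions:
 u(y) = C1*exp(-sqrt(3)*y/4) + sqrt(3)*y^2/3 - 8*y/3 - sqrt(3)*y + 4 + 32*sqrt(3)/9


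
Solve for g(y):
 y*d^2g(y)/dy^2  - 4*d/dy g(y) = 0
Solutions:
 g(y) = C1 + C2*y^5


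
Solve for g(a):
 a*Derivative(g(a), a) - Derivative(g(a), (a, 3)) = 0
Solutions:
 g(a) = C1 + Integral(C2*airyai(a) + C3*airybi(a), a)


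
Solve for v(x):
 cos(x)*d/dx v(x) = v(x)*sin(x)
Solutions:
 v(x) = C1/cos(x)


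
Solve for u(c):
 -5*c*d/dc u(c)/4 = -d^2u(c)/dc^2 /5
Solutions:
 u(c) = C1 + C2*erfi(5*sqrt(2)*c/4)


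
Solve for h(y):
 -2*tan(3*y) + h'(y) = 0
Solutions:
 h(y) = C1 - 2*log(cos(3*y))/3


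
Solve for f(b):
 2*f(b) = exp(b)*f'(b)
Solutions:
 f(b) = C1*exp(-2*exp(-b))


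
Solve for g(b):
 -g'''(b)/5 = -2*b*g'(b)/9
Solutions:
 g(b) = C1 + Integral(C2*airyai(30^(1/3)*b/3) + C3*airybi(30^(1/3)*b/3), b)


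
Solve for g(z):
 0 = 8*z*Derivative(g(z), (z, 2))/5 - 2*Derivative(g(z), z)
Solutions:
 g(z) = C1 + C2*z^(9/4)


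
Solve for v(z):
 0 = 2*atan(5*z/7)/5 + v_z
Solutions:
 v(z) = C1 - 2*z*atan(5*z/7)/5 + 7*log(25*z^2 + 49)/25


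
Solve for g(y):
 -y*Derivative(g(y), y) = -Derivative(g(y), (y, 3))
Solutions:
 g(y) = C1 + Integral(C2*airyai(y) + C3*airybi(y), y)


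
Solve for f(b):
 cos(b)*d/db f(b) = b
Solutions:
 f(b) = C1 + Integral(b/cos(b), b)


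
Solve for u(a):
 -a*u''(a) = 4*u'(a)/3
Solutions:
 u(a) = C1 + C2/a^(1/3)


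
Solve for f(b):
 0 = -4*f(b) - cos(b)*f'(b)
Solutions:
 f(b) = C1*(sin(b)^2 - 2*sin(b) + 1)/(sin(b)^2 + 2*sin(b) + 1)


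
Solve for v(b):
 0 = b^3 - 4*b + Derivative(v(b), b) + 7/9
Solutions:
 v(b) = C1 - b^4/4 + 2*b^2 - 7*b/9


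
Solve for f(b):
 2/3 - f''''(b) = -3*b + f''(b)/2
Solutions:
 f(b) = C1 + C2*b + C3*sin(sqrt(2)*b/2) + C4*cos(sqrt(2)*b/2) + b^3 + 2*b^2/3


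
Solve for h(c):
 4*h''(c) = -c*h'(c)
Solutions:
 h(c) = C1 + C2*erf(sqrt(2)*c/4)


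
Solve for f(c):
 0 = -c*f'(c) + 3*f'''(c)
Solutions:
 f(c) = C1 + Integral(C2*airyai(3^(2/3)*c/3) + C3*airybi(3^(2/3)*c/3), c)


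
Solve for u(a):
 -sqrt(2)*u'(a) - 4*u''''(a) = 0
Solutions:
 u(a) = C1 + C4*exp(-sqrt(2)*a/2) + (C2*sin(sqrt(6)*a/4) + C3*cos(sqrt(6)*a/4))*exp(sqrt(2)*a/4)


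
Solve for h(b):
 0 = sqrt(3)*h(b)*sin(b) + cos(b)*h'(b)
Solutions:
 h(b) = C1*cos(b)^(sqrt(3))


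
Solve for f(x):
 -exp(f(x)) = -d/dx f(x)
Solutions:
 f(x) = log(-1/(C1 + x))


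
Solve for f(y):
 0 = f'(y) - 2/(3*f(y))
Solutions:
 f(y) = -sqrt(C1 + 12*y)/3
 f(y) = sqrt(C1 + 12*y)/3


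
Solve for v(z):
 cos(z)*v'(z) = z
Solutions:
 v(z) = C1 + Integral(z/cos(z), z)


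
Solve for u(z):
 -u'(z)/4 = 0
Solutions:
 u(z) = C1


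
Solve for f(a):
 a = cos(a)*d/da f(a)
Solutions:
 f(a) = C1 + Integral(a/cos(a), a)


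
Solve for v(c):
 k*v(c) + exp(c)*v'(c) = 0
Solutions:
 v(c) = C1*exp(k*exp(-c))


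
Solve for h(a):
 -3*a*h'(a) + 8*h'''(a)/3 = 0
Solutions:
 h(a) = C1 + Integral(C2*airyai(3^(2/3)*a/2) + C3*airybi(3^(2/3)*a/2), a)


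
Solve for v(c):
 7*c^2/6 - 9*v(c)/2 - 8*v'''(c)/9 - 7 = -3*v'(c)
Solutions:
 v(c) = C1*exp(3*2^(1/3)*c*(2^(1/3)/(sqrt(7) + 3)^(1/3) + (sqrt(7) + 3)^(1/3))/8)*sin(3*2^(1/3)*sqrt(3)*c*(-(sqrt(7) + 3)^(1/3) + 2^(1/3)/(sqrt(7) + 3)^(1/3))/8) + C2*exp(3*2^(1/3)*c*(2^(1/3)/(sqrt(7) + 3)^(1/3) + (sqrt(7) + 3)^(1/3))/8)*cos(3*2^(1/3)*sqrt(3)*c*(-(sqrt(7) + 3)^(1/3) + 2^(1/3)/(sqrt(7) + 3)^(1/3))/8) + C3*exp(-3*2^(1/3)*c*(2^(1/3)/(sqrt(7) + 3)^(1/3) + (sqrt(7) + 3)^(1/3))/4) + 7*c^2/27 + 28*c/81 - 322/243


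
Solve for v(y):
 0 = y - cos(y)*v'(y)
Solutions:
 v(y) = C1 + Integral(y/cos(y), y)


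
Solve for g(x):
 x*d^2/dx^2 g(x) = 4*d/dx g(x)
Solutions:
 g(x) = C1 + C2*x^5


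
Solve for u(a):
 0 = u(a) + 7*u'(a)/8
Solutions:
 u(a) = C1*exp(-8*a/7)


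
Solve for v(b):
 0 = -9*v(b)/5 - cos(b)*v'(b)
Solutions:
 v(b) = C1*(sin(b) - 1)^(9/10)/(sin(b) + 1)^(9/10)


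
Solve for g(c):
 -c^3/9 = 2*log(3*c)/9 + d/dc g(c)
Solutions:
 g(c) = C1 - c^4/36 - 2*c*log(c)/9 - 2*c*log(3)/9 + 2*c/9


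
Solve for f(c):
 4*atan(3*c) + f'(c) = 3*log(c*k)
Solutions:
 f(c) = C1 + 3*c*log(c*k) - 4*c*atan(3*c) - 3*c + 2*log(9*c^2 + 1)/3


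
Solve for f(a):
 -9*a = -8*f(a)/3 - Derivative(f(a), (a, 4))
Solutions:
 f(a) = 27*a/8 + (C1*sin(2^(1/4)*3^(3/4)*a/3) + C2*cos(2^(1/4)*3^(3/4)*a/3))*exp(-2^(1/4)*3^(3/4)*a/3) + (C3*sin(2^(1/4)*3^(3/4)*a/3) + C4*cos(2^(1/4)*3^(3/4)*a/3))*exp(2^(1/4)*3^(3/4)*a/3)


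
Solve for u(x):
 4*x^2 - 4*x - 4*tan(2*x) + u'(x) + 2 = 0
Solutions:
 u(x) = C1 - 4*x^3/3 + 2*x^2 - 2*x - 2*log(cos(2*x))


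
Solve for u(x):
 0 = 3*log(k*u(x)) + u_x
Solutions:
 li(k*u(x))/k = C1 - 3*x


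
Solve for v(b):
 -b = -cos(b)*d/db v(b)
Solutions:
 v(b) = C1 + Integral(b/cos(b), b)


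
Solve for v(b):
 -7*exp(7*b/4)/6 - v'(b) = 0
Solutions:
 v(b) = C1 - 2*exp(7*b/4)/3


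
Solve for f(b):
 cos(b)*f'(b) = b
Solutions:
 f(b) = C1 + Integral(b/cos(b), b)


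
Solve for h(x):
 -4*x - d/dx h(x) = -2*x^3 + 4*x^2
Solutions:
 h(x) = C1 + x^4/2 - 4*x^3/3 - 2*x^2


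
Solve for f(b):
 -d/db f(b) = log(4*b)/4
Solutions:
 f(b) = C1 - b*log(b)/4 - b*log(2)/2 + b/4


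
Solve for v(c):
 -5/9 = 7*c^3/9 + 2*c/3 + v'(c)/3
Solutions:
 v(c) = C1 - 7*c^4/12 - c^2 - 5*c/3


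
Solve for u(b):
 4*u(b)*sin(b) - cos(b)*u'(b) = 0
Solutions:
 u(b) = C1/cos(b)^4


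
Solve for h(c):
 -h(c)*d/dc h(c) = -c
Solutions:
 h(c) = -sqrt(C1 + c^2)
 h(c) = sqrt(C1 + c^2)


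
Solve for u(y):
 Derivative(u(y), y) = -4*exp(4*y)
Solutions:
 u(y) = C1 - exp(4*y)


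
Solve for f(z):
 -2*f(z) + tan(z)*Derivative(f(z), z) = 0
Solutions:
 f(z) = C1*sin(z)^2


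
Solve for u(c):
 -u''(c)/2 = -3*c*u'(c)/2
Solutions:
 u(c) = C1 + C2*erfi(sqrt(6)*c/2)


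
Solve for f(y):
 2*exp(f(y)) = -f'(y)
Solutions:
 f(y) = log(1/(C1 + 2*y))


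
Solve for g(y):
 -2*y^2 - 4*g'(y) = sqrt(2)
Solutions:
 g(y) = C1 - y^3/6 - sqrt(2)*y/4


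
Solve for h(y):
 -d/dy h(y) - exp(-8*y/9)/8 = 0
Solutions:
 h(y) = C1 + 9*exp(-8*y/9)/64


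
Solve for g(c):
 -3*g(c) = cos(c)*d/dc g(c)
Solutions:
 g(c) = C1*(sin(c) - 1)^(3/2)/(sin(c) + 1)^(3/2)


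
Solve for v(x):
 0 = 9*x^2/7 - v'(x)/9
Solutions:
 v(x) = C1 + 27*x^3/7


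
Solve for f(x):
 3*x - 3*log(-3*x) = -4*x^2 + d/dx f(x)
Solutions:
 f(x) = C1 + 4*x^3/3 + 3*x^2/2 - 3*x*log(-x) + 3*x*(1 - log(3))


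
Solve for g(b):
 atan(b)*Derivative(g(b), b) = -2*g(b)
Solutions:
 g(b) = C1*exp(-2*Integral(1/atan(b), b))


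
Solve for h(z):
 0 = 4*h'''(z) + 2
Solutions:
 h(z) = C1 + C2*z + C3*z^2 - z^3/12


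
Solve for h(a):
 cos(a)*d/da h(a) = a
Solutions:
 h(a) = C1 + Integral(a/cos(a), a)


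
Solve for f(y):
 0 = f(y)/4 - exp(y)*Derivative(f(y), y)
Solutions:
 f(y) = C1*exp(-exp(-y)/4)


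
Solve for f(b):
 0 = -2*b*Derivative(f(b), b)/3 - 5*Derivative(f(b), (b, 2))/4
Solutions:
 f(b) = C1 + C2*erf(2*sqrt(15)*b/15)


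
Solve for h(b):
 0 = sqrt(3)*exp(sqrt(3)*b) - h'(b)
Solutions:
 h(b) = C1 + exp(sqrt(3)*b)


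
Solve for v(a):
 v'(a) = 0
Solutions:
 v(a) = C1


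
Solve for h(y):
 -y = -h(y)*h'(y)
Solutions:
 h(y) = -sqrt(C1 + y^2)
 h(y) = sqrt(C1 + y^2)


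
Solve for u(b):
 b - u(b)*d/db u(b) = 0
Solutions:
 u(b) = -sqrt(C1 + b^2)
 u(b) = sqrt(C1 + b^2)


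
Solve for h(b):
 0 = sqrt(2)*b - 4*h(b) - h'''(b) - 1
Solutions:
 h(b) = C3*exp(-2^(2/3)*b) + sqrt(2)*b/4 + (C1*sin(2^(2/3)*sqrt(3)*b/2) + C2*cos(2^(2/3)*sqrt(3)*b/2))*exp(2^(2/3)*b/2) - 1/4


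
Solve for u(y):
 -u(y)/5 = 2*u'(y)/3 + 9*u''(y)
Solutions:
 u(y) = (C1*sin(2*sqrt(95)*y/135) + C2*cos(2*sqrt(95)*y/135))*exp(-y/27)


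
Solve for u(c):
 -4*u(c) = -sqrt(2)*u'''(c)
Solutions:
 u(c) = C3*exp(sqrt(2)*c) + (C1*sin(sqrt(6)*c/2) + C2*cos(sqrt(6)*c/2))*exp(-sqrt(2)*c/2)


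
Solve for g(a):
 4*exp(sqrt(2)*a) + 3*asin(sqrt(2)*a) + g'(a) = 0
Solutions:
 g(a) = C1 - 3*a*asin(sqrt(2)*a) - 3*sqrt(2)*sqrt(1 - 2*a^2)/2 - 2*sqrt(2)*exp(sqrt(2)*a)


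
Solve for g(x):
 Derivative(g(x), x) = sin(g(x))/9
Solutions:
 -x/9 + log(cos(g(x)) - 1)/2 - log(cos(g(x)) + 1)/2 = C1


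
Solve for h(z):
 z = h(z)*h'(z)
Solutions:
 h(z) = -sqrt(C1 + z^2)
 h(z) = sqrt(C1 + z^2)


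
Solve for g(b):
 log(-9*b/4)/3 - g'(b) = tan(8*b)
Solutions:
 g(b) = C1 + b*log(-b)/3 - 2*b*log(2)/3 - b/3 + 2*b*log(3)/3 + log(cos(8*b))/8


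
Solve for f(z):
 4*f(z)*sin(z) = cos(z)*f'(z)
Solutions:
 f(z) = C1/cos(z)^4


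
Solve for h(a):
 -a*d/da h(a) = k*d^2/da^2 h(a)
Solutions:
 h(a) = C1 + C2*sqrt(k)*erf(sqrt(2)*a*sqrt(1/k)/2)


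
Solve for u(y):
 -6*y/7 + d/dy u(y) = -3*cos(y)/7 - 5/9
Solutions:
 u(y) = C1 + 3*y^2/7 - 5*y/9 - 3*sin(y)/7


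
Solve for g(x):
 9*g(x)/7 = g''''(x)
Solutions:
 g(x) = C1*exp(-sqrt(3)*7^(3/4)*x/7) + C2*exp(sqrt(3)*7^(3/4)*x/7) + C3*sin(sqrt(3)*7^(3/4)*x/7) + C4*cos(sqrt(3)*7^(3/4)*x/7)


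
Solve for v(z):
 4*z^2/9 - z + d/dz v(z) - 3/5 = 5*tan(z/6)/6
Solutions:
 v(z) = C1 - 4*z^3/27 + z^2/2 + 3*z/5 - 5*log(cos(z/6))


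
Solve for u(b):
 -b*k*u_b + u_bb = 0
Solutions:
 u(b) = Piecewise((-sqrt(2)*sqrt(pi)*C1*erf(sqrt(2)*b*sqrt(-k)/2)/(2*sqrt(-k)) - C2, (k > 0) | (k < 0)), (-C1*b - C2, True))


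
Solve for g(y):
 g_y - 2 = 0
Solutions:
 g(y) = C1 + 2*y


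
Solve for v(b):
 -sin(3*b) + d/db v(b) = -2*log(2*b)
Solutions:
 v(b) = C1 - 2*b*log(b) - 2*b*log(2) + 2*b - cos(3*b)/3


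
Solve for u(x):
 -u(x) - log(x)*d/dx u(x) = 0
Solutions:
 u(x) = C1*exp(-li(x))


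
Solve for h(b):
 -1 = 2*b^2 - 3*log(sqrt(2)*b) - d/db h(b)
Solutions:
 h(b) = C1 + 2*b^3/3 - 3*b*log(b) - 3*b*log(2)/2 + 4*b


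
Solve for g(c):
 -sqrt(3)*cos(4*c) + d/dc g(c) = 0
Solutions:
 g(c) = C1 + sqrt(3)*sin(4*c)/4


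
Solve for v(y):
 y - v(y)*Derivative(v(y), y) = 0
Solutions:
 v(y) = -sqrt(C1 + y^2)
 v(y) = sqrt(C1 + y^2)


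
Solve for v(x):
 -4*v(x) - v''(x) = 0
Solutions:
 v(x) = C1*sin(2*x) + C2*cos(2*x)


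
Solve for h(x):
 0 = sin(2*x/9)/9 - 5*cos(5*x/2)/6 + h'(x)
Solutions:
 h(x) = C1 + sin(5*x/2)/3 + cos(2*x/9)/2


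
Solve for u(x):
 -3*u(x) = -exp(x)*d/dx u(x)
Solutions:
 u(x) = C1*exp(-3*exp(-x))


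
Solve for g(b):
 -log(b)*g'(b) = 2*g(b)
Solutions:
 g(b) = C1*exp(-2*li(b))


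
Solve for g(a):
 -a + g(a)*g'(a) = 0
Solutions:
 g(a) = -sqrt(C1 + a^2)
 g(a) = sqrt(C1 + a^2)


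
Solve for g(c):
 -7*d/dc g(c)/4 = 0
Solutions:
 g(c) = C1


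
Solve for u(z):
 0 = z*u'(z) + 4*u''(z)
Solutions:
 u(z) = C1 + C2*erf(sqrt(2)*z/4)


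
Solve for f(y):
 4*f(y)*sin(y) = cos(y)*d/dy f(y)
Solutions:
 f(y) = C1/cos(y)^4


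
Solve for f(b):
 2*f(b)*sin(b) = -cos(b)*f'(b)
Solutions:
 f(b) = C1*cos(b)^2


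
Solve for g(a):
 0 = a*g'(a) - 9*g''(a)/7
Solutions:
 g(a) = C1 + C2*erfi(sqrt(14)*a/6)


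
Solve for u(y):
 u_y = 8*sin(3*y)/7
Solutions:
 u(y) = C1 - 8*cos(3*y)/21


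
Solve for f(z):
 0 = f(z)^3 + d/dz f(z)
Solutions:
 f(z) = -sqrt(2)*sqrt(-1/(C1 - z))/2
 f(z) = sqrt(2)*sqrt(-1/(C1 - z))/2


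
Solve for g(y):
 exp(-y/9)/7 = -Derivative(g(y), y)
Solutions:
 g(y) = C1 + 9*exp(-y/9)/7


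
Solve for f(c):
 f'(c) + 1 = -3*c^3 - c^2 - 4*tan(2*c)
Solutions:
 f(c) = C1 - 3*c^4/4 - c^3/3 - c + 2*log(cos(2*c))


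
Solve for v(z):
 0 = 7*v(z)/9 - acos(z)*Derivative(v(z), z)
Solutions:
 v(z) = C1*exp(7*Integral(1/acos(z), z)/9)


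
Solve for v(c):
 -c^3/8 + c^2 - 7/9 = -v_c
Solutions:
 v(c) = C1 + c^4/32 - c^3/3 + 7*c/9


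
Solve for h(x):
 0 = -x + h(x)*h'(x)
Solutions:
 h(x) = -sqrt(C1 + x^2)
 h(x) = sqrt(C1 + x^2)


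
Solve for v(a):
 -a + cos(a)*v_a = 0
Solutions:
 v(a) = C1 + Integral(a/cos(a), a)


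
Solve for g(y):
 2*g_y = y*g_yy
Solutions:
 g(y) = C1 + C2*y^3


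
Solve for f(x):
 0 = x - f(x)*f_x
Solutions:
 f(x) = -sqrt(C1 + x^2)
 f(x) = sqrt(C1 + x^2)


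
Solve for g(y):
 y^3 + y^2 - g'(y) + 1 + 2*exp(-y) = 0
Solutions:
 g(y) = C1 + y^4/4 + y^3/3 + y - 2*exp(-y)


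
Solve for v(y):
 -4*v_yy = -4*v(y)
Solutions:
 v(y) = C1*exp(-y) + C2*exp(y)


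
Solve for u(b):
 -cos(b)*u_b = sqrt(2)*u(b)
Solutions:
 u(b) = C1*(sin(b) - 1)^(sqrt(2)/2)/(sin(b) + 1)^(sqrt(2)/2)


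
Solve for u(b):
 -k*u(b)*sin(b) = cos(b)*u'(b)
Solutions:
 u(b) = C1*exp(k*log(cos(b)))


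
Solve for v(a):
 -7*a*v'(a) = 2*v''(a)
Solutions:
 v(a) = C1 + C2*erf(sqrt(7)*a/2)


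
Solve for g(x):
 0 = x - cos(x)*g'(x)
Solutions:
 g(x) = C1 + Integral(x/cos(x), x)


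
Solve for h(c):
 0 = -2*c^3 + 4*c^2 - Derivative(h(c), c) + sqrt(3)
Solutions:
 h(c) = C1 - c^4/2 + 4*c^3/3 + sqrt(3)*c


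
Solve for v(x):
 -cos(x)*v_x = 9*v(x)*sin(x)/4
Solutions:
 v(x) = C1*cos(x)^(9/4)


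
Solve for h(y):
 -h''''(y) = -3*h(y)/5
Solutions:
 h(y) = C1*exp(-3^(1/4)*5^(3/4)*y/5) + C2*exp(3^(1/4)*5^(3/4)*y/5) + C3*sin(3^(1/4)*5^(3/4)*y/5) + C4*cos(3^(1/4)*5^(3/4)*y/5)


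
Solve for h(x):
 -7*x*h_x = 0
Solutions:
 h(x) = C1


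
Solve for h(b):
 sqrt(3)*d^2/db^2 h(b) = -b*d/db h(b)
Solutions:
 h(b) = C1 + C2*erf(sqrt(2)*3^(3/4)*b/6)


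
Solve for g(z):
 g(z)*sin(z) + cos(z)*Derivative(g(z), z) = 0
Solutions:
 g(z) = C1*cos(z)


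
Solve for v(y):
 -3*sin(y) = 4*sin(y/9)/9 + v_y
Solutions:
 v(y) = C1 + 4*cos(y/9) + 3*cos(y)


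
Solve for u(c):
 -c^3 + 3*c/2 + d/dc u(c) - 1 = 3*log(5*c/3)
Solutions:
 u(c) = C1 + c^4/4 - 3*c^2/4 + 3*c*log(c) - 3*c*log(3) - 2*c + 3*c*log(5)


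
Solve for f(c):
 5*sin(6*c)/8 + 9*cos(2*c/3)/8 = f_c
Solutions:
 f(c) = C1 + 27*sin(2*c/3)/16 - 5*cos(6*c)/48


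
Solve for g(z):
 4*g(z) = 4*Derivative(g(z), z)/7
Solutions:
 g(z) = C1*exp(7*z)


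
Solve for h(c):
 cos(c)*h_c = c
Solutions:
 h(c) = C1 + Integral(c/cos(c), c)


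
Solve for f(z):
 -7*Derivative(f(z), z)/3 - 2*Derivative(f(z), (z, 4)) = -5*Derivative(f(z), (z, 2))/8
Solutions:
 f(z) = C1 + C2*exp(3^(1/3)*z*(5*3^(1/3)/(sqrt(112521) + 336)^(1/3) + (sqrt(112521) + 336)^(1/3))/24)*sin(3^(1/6)*z*(-3^(2/3)*(sqrt(112521) + 336)^(1/3) + 15/(sqrt(112521) + 336)^(1/3))/24) + C3*exp(3^(1/3)*z*(5*3^(1/3)/(sqrt(112521) + 336)^(1/3) + (sqrt(112521) + 336)^(1/3))/24)*cos(3^(1/6)*z*(-3^(2/3)*(sqrt(112521) + 336)^(1/3) + 15/(sqrt(112521) + 336)^(1/3))/24) + C4*exp(-3^(1/3)*z*(5*3^(1/3)/(sqrt(112521) + 336)^(1/3) + (sqrt(112521) + 336)^(1/3))/12)


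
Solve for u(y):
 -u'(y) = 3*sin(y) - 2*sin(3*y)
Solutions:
 u(y) = C1 + 3*cos(y) - 2*cos(3*y)/3


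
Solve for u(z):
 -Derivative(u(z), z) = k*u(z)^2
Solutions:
 u(z) = 1/(C1 + k*z)


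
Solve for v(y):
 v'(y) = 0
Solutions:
 v(y) = C1


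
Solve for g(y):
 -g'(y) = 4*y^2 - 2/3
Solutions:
 g(y) = C1 - 4*y^3/3 + 2*y/3


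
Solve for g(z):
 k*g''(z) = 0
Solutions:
 g(z) = C1 + C2*z


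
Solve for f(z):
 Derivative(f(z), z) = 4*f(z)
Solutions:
 f(z) = C1*exp(4*z)


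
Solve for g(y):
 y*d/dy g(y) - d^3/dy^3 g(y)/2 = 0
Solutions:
 g(y) = C1 + Integral(C2*airyai(2^(1/3)*y) + C3*airybi(2^(1/3)*y), y)


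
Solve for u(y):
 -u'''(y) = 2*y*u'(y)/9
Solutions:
 u(y) = C1 + Integral(C2*airyai(-6^(1/3)*y/3) + C3*airybi(-6^(1/3)*y/3), y)


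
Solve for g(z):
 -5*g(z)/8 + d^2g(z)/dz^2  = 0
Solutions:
 g(z) = C1*exp(-sqrt(10)*z/4) + C2*exp(sqrt(10)*z/4)


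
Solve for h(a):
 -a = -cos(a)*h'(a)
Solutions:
 h(a) = C1 + Integral(a/cos(a), a)


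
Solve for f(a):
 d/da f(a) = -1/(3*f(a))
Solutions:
 f(a) = -sqrt(C1 - 6*a)/3
 f(a) = sqrt(C1 - 6*a)/3


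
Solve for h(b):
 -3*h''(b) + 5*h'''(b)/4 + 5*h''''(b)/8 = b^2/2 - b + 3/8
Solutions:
 h(b) = C1 + C2*b + C3*exp(-b*(1 + sqrt(145)/5)) + C4*exp(b*(-1 + sqrt(145)/5)) - b^4/72 + 7*b^3/216 - 49*b^2/864


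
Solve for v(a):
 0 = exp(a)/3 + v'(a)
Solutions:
 v(a) = C1 - exp(a)/3


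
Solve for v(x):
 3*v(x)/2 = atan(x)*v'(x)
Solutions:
 v(x) = C1*exp(3*Integral(1/atan(x), x)/2)


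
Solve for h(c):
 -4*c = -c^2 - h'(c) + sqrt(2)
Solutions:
 h(c) = C1 - c^3/3 + 2*c^2 + sqrt(2)*c


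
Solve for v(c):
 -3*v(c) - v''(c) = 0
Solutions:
 v(c) = C1*sin(sqrt(3)*c) + C2*cos(sqrt(3)*c)


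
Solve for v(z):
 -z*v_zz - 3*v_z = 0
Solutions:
 v(z) = C1 + C2/z^2


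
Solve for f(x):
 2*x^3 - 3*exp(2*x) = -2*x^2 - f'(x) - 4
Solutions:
 f(x) = C1 - x^4/2 - 2*x^3/3 - 4*x + 3*exp(2*x)/2


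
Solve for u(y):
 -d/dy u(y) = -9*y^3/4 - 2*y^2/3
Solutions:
 u(y) = C1 + 9*y^4/16 + 2*y^3/9


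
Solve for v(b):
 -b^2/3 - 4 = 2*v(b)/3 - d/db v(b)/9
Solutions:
 v(b) = C1*exp(6*b) - b^2/2 - b/6 - 217/36


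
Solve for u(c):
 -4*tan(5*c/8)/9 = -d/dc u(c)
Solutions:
 u(c) = C1 - 32*log(cos(5*c/8))/45


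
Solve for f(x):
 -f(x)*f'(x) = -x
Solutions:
 f(x) = -sqrt(C1 + x^2)
 f(x) = sqrt(C1 + x^2)


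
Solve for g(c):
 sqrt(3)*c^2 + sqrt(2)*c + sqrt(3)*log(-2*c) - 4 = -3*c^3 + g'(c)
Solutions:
 g(c) = C1 + 3*c^4/4 + sqrt(3)*c^3/3 + sqrt(2)*c^2/2 + sqrt(3)*c*log(-c) + c*(-4 - sqrt(3) + sqrt(3)*log(2))


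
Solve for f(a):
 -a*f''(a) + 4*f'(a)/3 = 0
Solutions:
 f(a) = C1 + C2*a^(7/3)


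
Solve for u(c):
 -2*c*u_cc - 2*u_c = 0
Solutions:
 u(c) = C1 + C2*log(c)


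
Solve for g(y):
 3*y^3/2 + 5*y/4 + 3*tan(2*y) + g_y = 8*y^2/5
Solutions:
 g(y) = C1 - 3*y^4/8 + 8*y^3/15 - 5*y^2/8 + 3*log(cos(2*y))/2


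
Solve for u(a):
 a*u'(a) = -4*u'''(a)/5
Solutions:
 u(a) = C1 + Integral(C2*airyai(-10^(1/3)*a/2) + C3*airybi(-10^(1/3)*a/2), a)


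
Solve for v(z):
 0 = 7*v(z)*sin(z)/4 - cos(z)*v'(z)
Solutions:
 v(z) = C1/cos(z)^(7/4)


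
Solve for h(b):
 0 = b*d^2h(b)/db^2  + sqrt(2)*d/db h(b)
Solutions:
 h(b) = C1 + C2*b^(1 - sqrt(2))


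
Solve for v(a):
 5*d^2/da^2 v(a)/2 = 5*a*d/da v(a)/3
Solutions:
 v(a) = C1 + C2*erfi(sqrt(3)*a/3)


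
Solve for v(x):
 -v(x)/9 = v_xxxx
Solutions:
 v(x) = (C1*sin(sqrt(6)*x/6) + C2*cos(sqrt(6)*x/6))*exp(-sqrt(6)*x/6) + (C3*sin(sqrt(6)*x/6) + C4*cos(sqrt(6)*x/6))*exp(sqrt(6)*x/6)


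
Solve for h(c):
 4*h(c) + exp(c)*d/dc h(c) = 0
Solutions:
 h(c) = C1*exp(4*exp(-c))


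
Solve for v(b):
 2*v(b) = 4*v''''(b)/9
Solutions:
 v(b) = C1*exp(-2^(3/4)*sqrt(3)*b/2) + C2*exp(2^(3/4)*sqrt(3)*b/2) + C3*sin(2^(3/4)*sqrt(3)*b/2) + C4*cos(2^(3/4)*sqrt(3)*b/2)


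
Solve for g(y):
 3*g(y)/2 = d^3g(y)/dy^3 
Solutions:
 g(y) = C3*exp(2^(2/3)*3^(1/3)*y/2) + (C1*sin(2^(2/3)*3^(5/6)*y/4) + C2*cos(2^(2/3)*3^(5/6)*y/4))*exp(-2^(2/3)*3^(1/3)*y/4)


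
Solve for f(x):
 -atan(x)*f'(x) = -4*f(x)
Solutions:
 f(x) = C1*exp(4*Integral(1/atan(x), x))


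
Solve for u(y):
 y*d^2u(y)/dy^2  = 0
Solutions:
 u(y) = C1 + C2*y


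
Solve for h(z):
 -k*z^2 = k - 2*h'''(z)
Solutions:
 h(z) = C1 + C2*z + C3*z^2 + k*z^5/120 + k*z^3/12


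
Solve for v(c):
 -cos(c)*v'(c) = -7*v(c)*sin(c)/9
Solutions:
 v(c) = C1/cos(c)^(7/9)


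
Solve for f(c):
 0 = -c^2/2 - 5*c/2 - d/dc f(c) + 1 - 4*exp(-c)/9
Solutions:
 f(c) = C1 - c^3/6 - 5*c^2/4 + c + 4*exp(-c)/9


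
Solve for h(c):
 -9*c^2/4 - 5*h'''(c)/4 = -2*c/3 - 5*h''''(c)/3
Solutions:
 h(c) = C1 + C2*c + C3*c^2 + C4*exp(3*c/4) - 3*c^5/100 - 8*c^4/45 - 128*c^3/135


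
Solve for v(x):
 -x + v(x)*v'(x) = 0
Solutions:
 v(x) = -sqrt(C1 + x^2)
 v(x) = sqrt(C1 + x^2)


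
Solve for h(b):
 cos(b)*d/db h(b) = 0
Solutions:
 h(b) = C1


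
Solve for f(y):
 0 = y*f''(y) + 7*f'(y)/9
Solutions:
 f(y) = C1 + C2*y^(2/9)


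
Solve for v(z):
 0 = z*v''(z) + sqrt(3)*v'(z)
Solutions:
 v(z) = C1 + C2*z^(1 - sqrt(3))


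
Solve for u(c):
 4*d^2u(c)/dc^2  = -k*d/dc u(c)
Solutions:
 u(c) = C1 + C2*exp(-c*k/4)


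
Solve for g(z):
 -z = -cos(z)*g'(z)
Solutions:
 g(z) = C1 + Integral(z/cos(z), z)


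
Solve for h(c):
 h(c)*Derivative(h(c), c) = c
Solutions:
 h(c) = -sqrt(C1 + c^2)
 h(c) = sqrt(C1 + c^2)


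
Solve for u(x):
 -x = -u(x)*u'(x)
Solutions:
 u(x) = -sqrt(C1 + x^2)
 u(x) = sqrt(C1 + x^2)


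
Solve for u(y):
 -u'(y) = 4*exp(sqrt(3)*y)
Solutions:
 u(y) = C1 - 4*sqrt(3)*exp(sqrt(3)*y)/3


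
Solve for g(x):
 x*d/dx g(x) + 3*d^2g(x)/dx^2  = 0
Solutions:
 g(x) = C1 + C2*erf(sqrt(6)*x/6)


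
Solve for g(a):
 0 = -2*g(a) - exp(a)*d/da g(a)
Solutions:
 g(a) = C1*exp(2*exp(-a))


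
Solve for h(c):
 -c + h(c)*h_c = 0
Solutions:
 h(c) = -sqrt(C1 + c^2)
 h(c) = sqrt(C1 + c^2)


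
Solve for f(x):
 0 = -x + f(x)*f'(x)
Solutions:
 f(x) = -sqrt(C1 + x^2)
 f(x) = sqrt(C1 + x^2)


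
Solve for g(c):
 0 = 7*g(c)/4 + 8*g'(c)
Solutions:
 g(c) = C1*exp(-7*c/32)


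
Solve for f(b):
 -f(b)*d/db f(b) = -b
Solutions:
 f(b) = -sqrt(C1 + b^2)
 f(b) = sqrt(C1 + b^2)


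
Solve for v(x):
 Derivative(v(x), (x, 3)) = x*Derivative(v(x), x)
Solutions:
 v(x) = C1 + Integral(C2*airyai(x) + C3*airybi(x), x)


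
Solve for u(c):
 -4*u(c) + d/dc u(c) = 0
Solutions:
 u(c) = C1*exp(4*c)


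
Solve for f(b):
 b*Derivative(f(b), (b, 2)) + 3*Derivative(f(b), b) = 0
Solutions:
 f(b) = C1 + C2/b^2


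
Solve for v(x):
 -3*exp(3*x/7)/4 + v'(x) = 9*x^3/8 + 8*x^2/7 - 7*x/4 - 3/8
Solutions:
 v(x) = C1 + 9*x^4/32 + 8*x^3/21 - 7*x^2/8 - 3*x/8 + 7*exp(3*x/7)/4


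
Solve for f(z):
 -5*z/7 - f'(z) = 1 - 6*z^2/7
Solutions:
 f(z) = C1 + 2*z^3/7 - 5*z^2/14 - z


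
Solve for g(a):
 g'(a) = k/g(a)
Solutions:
 g(a) = -sqrt(C1 + 2*a*k)
 g(a) = sqrt(C1 + 2*a*k)


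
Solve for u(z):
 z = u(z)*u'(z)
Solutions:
 u(z) = -sqrt(C1 + z^2)
 u(z) = sqrt(C1 + z^2)


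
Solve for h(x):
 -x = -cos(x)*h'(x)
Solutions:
 h(x) = C1 + Integral(x/cos(x), x)


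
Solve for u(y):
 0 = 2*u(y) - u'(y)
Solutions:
 u(y) = C1*exp(2*y)


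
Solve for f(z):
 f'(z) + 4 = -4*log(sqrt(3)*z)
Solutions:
 f(z) = C1 - 4*z*log(z) - z*log(9)


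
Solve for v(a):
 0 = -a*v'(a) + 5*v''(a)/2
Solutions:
 v(a) = C1 + C2*erfi(sqrt(5)*a/5)


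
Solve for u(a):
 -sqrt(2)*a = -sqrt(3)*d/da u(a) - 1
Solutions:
 u(a) = C1 + sqrt(6)*a^2/6 - sqrt(3)*a/3


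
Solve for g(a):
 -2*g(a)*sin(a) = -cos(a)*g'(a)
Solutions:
 g(a) = C1/cos(a)^2


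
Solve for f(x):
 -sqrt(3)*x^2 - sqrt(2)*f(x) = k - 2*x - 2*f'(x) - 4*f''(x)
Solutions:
 f(x) = C1*exp(x*(-1 + sqrt(1 + 4*sqrt(2)))/4) + C2*exp(-x*(1 + sqrt(1 + 4*sqrt(2)))/4) - sqrt(2)*k/2 - sqrt(6)*x^2/2 - 2*sqrt(3)*x + sqrt(2)*x - 4*sqrt(3) - 2*sqrt(6) + 2


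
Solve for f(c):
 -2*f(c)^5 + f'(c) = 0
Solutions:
 f(c) = -(-1/(C1 + 8*c))^(1/4)
 f(c) = (-1/(C1 + 8*c))^(1/4)
 f(c) = -I*(-1/(C1 + 8*c))^(1/4)
 f(c) = I*(-1/(C1 + 8*c))^(1/4)


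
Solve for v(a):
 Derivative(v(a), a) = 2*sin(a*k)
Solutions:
 v(a) = C1 - 2*cos(a*k)/k


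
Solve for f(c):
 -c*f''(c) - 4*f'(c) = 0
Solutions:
 f(c) = C1 + C2/c^3


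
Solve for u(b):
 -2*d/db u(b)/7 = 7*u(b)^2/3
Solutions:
 u(b) = 6/(C1 + 49*b)


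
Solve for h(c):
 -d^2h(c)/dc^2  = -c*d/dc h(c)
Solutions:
 h(c) = C1 + C2*erfi(sqrt(2)*c/2)


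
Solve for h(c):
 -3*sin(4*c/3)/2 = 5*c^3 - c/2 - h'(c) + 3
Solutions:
 h(c) = C1 + 5*c^4/4 - c^2/4 + 3*c - 9*cos(4*c/3)/8


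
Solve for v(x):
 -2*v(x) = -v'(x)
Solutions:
 v(x) = C1*exp(2*x)


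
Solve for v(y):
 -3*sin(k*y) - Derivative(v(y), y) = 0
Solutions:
 v(y) = C1 + 3*cos(k*y)/k


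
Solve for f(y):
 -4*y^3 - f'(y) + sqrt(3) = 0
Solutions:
 f(y) = C1 - y^4 + sqrt(3)*y


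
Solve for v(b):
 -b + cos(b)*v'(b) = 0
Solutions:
 v(b) = C1 + Integral(b/cos(b), b)


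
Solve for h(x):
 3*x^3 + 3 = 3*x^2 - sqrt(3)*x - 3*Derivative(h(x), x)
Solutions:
 h(x) = C1 - x^4/4 + x^3/3 - sqrt(3)*x^2/6 - x


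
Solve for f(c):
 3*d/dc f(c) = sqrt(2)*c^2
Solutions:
 f(c) = C1 + sqrt(2)*c^3/9


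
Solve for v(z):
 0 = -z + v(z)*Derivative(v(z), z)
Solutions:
 v(z) = -sqrt(C1 + z^2)
 v(z) = sqrt(C1 + z^2)


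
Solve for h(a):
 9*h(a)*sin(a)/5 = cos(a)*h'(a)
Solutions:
 h(a) = C1/cos(a)^(9/5)


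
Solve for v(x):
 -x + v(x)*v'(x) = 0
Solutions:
 v(x) = -sqrt(C1 + x^2)
 v(x) = sqrt(C1 + x^2)


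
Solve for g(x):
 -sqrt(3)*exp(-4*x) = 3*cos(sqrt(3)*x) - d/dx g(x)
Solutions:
 g(x) = C1 + sqrt(3)*sin(sqrt(3)*x) - sqrt(3)*exp(-4*x)/4


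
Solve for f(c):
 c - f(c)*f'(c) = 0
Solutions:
 f(c) = -sqrt(C1 + c^2)
 f(c) = sqrt(C1 + c^2)


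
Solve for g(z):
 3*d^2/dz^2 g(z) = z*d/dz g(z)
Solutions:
 g(z) = C1 + C2*erfi(sqrt(6)*z/6)


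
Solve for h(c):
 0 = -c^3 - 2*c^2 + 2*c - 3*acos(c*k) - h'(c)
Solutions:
 h(c) = C1 - c^4/4 - 2*c^3/3 + c^2 - 3*Piecewise((c*acos(c*k) - sqrt(-c^2*k^2 + 1)/k, Ne(k, 0)), (pi*c/2, True))


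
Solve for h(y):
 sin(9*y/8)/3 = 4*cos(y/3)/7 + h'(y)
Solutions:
 h(y) = C1 - 12*sin(y/3)/7 - 8*cos(9*y/8)/27


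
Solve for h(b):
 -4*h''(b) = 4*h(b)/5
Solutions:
 h(b) = C1*sin(sqrt(5)*b/5) + C2*cos(sqrt(5)*b/5)


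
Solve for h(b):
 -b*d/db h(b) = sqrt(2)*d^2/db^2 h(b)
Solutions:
 h(b) = C1 + C2*erf(2^(1/4)*b/2)


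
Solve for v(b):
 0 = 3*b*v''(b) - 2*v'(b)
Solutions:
 v(b) = C1 + C2*b^(5/3)


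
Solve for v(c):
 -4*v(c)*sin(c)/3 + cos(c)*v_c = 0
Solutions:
 v(c) = C1/cos(c)^(4/3)


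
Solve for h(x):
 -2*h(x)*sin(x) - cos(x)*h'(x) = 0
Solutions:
 h(x) = C1*cos(x)^2


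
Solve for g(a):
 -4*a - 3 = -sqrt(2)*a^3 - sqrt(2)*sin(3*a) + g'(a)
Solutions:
 g(a) = C1 + sqrt(2)*a^4/4 - 2*a^2 - 3*a - sqrt(2)*cos(3*a)/3


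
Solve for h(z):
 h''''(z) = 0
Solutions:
 h(z) = C1 + C2*z + C3*z^2 + C4*z^3


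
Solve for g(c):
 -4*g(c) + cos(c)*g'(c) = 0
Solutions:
 g(c) = C1*(sin(c)^2 + 2*sin(c) + 1)/(sin(c)^2 - 2*sin(c) + 1)


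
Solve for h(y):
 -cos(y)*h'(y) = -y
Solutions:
 h(y) = C1 + Integral(y/cos(y), y)


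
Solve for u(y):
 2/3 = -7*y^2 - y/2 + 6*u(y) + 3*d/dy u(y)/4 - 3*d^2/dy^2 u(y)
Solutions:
 u(y) = C1*exp(y*(1 - sqrt(129))/8) + C2*exp(y*(1 + sqrt(129))/8) + 7*y^2/6 - 5*y/24 + 751/576


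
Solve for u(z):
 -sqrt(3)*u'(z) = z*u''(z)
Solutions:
 u(z) = C1 + C2*z^(1 - sqrt(3))


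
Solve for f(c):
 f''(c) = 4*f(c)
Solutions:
 f(c) = C1*exp(-2*c) + C2*exp(2*c)


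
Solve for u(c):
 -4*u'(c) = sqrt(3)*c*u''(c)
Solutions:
 u(c) = C1 + C2*c^(1 - 4*sqrt(3)/3)


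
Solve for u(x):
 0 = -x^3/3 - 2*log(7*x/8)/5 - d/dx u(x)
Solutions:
 u(x) = C1 - x^4/12 - 2*x*log(x)/5 - 2*x*log(7)/5 + 2*x/5 + 6*x*log(2)/5


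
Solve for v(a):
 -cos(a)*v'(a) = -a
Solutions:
 v(a) = C1 + Integral(a/cos(a), a)


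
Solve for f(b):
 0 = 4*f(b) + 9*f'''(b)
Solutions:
 f(b) = C3*exp(-2^(2/3)*3^(1/3)*b/3) + (C1*sin(2^(2/3)*3^(5/6)*b/6) + C2*cos(2^(2/3)*3^(5/6)*b/6))*exp(2^(2/3)*3^(1/3)*b/6)


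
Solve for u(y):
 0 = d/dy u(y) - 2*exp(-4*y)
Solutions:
 u(y) = C1 - exp(-4*y)/2


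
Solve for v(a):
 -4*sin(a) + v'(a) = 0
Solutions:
 v(a) = C1 - 4*cos(a)


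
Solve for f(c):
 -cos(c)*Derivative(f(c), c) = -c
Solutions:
 f(c) = C1 + Integral(c/cos(c), c)


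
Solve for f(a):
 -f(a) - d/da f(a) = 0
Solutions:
 f(a) = C1*exp(-a)


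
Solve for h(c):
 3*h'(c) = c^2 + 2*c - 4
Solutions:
 h(c) = C1 + c^3/9 + c^2/3 - 4*c/3


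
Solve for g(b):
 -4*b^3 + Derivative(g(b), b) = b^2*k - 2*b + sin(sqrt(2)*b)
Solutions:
 g(b) = C1 + b^4 + b^3*k/3 - b^2 - sqrt(2)*cos(sqrt(2)*b)/2


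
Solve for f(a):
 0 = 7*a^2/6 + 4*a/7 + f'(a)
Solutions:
 f(a) = C1 - 7*a^3/18 - 2*a^2/7


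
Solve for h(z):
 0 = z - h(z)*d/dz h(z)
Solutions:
 h(z) = -sqrt(C1 + z^2)
 h(z) = sqrt(C1 + z^2)


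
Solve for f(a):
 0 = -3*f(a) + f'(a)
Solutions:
 f(a) = C1*exp(3*a)


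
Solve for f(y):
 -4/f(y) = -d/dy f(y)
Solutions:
 f(y) = -sqrt(C1 + 8*y)
 f(y) = sqrt(C1 + 8*y)


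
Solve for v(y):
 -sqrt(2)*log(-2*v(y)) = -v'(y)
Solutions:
 -sqrt(2)*Integral(1/(log(-_y) + log(2)), (_y, v(y)))/2 = C1 - y
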